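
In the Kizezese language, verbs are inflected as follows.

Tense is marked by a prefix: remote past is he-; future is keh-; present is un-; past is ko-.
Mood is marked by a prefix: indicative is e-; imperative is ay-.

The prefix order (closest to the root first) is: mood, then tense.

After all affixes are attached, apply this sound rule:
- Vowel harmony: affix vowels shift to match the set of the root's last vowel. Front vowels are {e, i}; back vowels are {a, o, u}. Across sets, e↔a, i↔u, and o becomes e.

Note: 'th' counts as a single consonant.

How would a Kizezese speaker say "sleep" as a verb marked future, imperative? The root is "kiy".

keheykiy

Attach mood imperative ay- → aykiy.
Attach tense future keh- → kehaykiy.
Apply vowel harmony: kehaykiy → keheykiy.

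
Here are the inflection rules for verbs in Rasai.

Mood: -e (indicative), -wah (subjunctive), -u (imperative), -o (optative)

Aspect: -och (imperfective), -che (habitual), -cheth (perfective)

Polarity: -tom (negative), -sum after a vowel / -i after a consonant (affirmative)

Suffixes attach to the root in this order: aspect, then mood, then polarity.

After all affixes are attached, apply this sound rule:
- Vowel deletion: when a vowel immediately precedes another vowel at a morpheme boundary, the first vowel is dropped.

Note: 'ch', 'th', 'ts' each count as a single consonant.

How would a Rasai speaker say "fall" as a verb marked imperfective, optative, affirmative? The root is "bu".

bochosum

Attach aspect imperfective -och → buoch.
Attach mood optative -o → buocho.
Attach polarity affirmative -sum (after vowel 'o') → buochosum.
Apply vowel deletion: buochosum → bochosum.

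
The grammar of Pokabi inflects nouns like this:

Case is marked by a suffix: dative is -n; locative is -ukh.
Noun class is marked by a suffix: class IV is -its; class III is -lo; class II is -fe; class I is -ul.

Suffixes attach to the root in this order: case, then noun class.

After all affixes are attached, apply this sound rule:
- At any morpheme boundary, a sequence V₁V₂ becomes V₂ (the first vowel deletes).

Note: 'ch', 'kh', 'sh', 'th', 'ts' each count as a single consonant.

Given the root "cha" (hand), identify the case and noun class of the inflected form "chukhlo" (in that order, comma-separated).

Segment: cha-ukh-lo.
case: -ukh → locative.
noun class: -lo → class III.

locative, class III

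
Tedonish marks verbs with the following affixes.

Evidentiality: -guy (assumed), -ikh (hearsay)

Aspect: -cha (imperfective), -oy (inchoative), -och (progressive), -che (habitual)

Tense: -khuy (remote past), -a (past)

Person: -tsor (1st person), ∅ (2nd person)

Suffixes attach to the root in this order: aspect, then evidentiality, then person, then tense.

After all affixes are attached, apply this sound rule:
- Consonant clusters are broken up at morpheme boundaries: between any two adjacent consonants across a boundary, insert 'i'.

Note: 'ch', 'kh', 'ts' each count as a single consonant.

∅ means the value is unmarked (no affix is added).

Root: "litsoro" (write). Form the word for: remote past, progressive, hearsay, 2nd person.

litsoroochikhikhuy

Attach aspect progressive -och → litsorooch.
Attach evidentiality hearsay -ikh → litsoroochikh.
person = 2nd person: zero marking, form stays litsoroochikh.
Attach tense remote past -khuy → litsoroochikhkhuy.
Apply epenthesis: litsoroochikhkhuy → litsoroochikhikhuy.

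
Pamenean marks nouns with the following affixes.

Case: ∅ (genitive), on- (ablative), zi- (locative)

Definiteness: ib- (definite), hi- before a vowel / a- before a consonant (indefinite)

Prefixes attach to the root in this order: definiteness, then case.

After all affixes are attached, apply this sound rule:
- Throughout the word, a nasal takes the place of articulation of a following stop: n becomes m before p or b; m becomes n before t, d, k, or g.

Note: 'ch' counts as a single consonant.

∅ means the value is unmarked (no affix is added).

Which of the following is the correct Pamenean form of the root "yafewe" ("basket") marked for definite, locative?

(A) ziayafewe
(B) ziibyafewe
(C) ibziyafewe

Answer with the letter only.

B

Attach definiteness definite ib- → ibyafewe.
Attach case locative zi- → ziibyafewe.
Nasal assimilation: no change.
So the correct form is ziibyafewe, option (B).
(C) ibziyafewe is wrong: it has the affixes in the wrong order.
(A) ziayafewe is wrong: it uses indefinite instead of definite for definiteness.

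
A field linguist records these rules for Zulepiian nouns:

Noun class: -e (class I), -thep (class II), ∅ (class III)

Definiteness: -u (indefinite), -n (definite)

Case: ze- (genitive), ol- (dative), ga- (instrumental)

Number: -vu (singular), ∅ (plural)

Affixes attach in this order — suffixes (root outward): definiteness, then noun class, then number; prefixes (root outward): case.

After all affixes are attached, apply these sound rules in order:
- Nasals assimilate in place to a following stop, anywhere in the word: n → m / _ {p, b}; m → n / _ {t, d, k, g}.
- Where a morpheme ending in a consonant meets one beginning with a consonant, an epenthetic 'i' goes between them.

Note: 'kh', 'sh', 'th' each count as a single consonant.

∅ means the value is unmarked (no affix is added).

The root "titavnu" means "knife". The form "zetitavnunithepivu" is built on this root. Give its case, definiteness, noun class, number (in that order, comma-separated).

genitive, definite, class II, singular

Segment: ze-titavnu-n-thep-vu.
case: ze- → genitive.
definiteness: -n → definite.
noun class: -thep → class II.
number: -vu → singular.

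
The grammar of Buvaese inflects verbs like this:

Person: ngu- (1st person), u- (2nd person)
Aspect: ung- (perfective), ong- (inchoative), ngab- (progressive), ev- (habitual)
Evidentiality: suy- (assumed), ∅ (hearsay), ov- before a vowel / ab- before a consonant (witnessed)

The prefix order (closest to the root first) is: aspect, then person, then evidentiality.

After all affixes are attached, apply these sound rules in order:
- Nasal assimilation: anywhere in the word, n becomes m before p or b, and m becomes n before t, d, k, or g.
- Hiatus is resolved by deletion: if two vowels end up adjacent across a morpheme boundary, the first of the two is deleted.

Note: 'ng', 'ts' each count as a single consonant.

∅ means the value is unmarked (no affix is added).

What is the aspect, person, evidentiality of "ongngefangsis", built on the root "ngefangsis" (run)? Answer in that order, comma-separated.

inchoative, 2nd person, hearsay

Segment: u-ong-ngefangsis.
aspect: ong- → inchoative.
person: u- → 2nd person.
evidentiality: ∅ → hearsay.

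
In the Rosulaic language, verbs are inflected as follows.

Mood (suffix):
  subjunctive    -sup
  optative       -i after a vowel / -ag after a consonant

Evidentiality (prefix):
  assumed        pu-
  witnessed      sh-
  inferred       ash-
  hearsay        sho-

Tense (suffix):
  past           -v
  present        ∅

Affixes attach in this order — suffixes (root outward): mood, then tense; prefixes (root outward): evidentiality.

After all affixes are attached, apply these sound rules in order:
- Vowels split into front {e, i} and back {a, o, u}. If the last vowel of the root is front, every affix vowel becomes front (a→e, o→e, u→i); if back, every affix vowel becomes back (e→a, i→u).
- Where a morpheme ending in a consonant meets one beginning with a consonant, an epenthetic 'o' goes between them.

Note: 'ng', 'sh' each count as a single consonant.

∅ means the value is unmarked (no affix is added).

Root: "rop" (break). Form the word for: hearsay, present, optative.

shoropag

Attach mood optative -ag (after consonant 'p') → ropag.
Attach evidentiality hearsay sho- → shoropag.
tense = present: zero marking, form stays shoropag.
Vowel harmony: no change.
Epenthesis: no change.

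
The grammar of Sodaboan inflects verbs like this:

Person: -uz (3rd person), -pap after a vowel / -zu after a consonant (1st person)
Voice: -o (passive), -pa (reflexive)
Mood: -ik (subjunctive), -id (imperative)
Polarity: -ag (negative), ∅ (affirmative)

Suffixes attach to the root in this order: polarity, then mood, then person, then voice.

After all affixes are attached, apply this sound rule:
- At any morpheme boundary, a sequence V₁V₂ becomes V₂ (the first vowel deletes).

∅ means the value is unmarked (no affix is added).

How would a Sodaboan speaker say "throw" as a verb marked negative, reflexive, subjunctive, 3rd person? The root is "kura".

Attach polarity negative -ag → kuraag.
Attach mood subjunctive -ik → kuraagik.
Attach person 3rd person -uz → kuraagikuz.
Attach voice reflexive -pa → kuraagikuzpa.
Apply vowel deletion: kuraagikuzpa → kuragikuzpa.

kuragikuzpa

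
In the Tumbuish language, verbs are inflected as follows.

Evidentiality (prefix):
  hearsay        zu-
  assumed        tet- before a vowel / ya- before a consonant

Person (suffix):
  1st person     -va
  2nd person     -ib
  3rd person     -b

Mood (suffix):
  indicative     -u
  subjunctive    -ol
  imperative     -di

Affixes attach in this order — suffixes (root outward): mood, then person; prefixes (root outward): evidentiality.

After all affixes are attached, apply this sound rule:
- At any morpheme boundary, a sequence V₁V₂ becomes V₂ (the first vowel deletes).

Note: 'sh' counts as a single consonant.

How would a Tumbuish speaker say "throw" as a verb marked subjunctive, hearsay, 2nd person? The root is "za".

zuzolib

Attach mood subjunctive -ol → zaol.
Attach person 2nd person -ib → zaolib.
Attach evidentiality hearsay zu- → zuzaolib.
Apply vowel deletion: zuzaolib → zuzolib.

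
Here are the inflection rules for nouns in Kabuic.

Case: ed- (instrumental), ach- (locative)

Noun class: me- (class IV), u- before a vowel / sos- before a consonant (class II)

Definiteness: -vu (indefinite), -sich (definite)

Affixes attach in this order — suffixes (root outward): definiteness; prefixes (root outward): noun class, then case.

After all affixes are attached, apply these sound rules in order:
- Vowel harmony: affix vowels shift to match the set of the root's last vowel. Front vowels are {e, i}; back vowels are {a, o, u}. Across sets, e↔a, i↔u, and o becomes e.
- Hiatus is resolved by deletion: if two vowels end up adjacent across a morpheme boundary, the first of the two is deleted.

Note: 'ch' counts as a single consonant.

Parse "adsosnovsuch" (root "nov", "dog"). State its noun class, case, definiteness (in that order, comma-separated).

class II, instrumental, definite

Segment: ed-sos-nov-sich.
noun class: u/sos- → class II.
case: ed- → instrumental.
definiteness: -sich → definite.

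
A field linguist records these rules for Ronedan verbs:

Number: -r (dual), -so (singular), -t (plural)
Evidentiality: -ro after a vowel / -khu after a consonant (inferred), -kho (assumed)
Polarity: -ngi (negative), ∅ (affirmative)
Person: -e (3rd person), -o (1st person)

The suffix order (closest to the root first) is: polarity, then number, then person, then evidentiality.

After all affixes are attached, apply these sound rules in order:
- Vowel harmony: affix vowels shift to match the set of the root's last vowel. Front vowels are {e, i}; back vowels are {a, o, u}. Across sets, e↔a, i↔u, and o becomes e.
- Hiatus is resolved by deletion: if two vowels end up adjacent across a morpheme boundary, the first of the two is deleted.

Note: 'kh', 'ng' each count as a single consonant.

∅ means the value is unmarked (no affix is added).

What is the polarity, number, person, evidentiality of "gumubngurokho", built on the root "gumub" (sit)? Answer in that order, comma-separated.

Segment: gumub-ngi-r-o-kho.
polarity: -ngi → negative.
number: -r → dual.
person: -o → 1st person.
evidentiality: -kho → assumed.

negative, dual, 1st person, assumed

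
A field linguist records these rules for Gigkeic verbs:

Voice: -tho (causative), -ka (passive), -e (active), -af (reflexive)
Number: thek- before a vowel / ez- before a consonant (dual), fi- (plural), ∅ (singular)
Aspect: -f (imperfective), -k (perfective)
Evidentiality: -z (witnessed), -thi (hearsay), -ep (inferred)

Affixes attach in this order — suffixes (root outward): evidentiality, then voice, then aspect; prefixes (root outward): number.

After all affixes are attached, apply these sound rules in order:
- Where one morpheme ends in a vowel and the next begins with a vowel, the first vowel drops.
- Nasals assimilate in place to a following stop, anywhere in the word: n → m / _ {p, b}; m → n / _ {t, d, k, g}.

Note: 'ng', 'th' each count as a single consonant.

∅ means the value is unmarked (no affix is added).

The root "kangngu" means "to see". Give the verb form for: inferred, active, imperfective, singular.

Attach evidentiality inferred -ep → kangnguep.
Attach voice active -e → kangnguepe.
Attach aspect imperfective -f → kangnguepef.
number = singular: zero marking, form stays kangnguepef.
Apply vowel deletion: kangnguepef → kangngepef.
Nasal assimilation: no change.

kangngepef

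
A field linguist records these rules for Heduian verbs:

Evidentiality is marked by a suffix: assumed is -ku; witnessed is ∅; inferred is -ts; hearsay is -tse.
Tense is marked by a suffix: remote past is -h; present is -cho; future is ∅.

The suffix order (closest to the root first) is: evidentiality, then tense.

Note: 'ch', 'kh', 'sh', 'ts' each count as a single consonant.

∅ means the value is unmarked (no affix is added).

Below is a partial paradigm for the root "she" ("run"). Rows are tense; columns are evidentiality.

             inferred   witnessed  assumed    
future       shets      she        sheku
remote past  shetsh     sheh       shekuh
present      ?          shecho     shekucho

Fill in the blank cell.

Attach evidentiality inferred -ts → shets.
Attach tense present -cho → shetscho.

shetscho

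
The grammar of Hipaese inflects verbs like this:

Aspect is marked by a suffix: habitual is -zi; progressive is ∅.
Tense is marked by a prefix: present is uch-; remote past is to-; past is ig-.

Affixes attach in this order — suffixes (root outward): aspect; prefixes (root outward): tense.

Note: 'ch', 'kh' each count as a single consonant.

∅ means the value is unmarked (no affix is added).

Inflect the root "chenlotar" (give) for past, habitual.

Attach tense past ig- → igchenlotar.
Attach aspect habitual -zi → igchenlotarzi.

igchenlotarzi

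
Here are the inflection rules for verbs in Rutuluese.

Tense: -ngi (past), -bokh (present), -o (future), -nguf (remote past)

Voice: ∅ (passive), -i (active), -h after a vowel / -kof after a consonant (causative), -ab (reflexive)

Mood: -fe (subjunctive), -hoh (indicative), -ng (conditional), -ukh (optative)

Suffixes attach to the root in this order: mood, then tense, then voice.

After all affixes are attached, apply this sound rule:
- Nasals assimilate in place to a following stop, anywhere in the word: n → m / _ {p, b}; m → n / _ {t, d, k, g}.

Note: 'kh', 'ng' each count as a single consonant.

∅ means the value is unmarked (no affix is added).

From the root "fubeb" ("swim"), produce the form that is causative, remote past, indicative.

Attach mood indicative -hoh → fubebhoh.
Attach tense remote past -nguf → fubebhohnguf.
Attach voice causative -kof (after consonant 'f') → fubebhohngufkof.
Nasal assimilation: no change.

fubebhohngufkof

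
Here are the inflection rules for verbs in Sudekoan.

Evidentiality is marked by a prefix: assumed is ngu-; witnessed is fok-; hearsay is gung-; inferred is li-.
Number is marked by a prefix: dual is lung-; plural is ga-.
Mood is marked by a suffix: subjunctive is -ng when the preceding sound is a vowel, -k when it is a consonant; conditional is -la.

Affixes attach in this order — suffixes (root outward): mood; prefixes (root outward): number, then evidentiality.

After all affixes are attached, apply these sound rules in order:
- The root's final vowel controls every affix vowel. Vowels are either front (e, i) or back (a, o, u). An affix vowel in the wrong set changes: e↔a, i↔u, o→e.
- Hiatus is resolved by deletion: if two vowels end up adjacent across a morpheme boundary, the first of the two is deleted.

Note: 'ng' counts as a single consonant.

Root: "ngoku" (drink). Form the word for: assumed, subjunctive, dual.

ngulungngokung

Attach number dual lung- → lungngoku.
Attach evidentiality assumed ngu- → ngulungngoku.
Attach mood subjunctive -ng (after vowel 'u') → ngulungngokung.
Vowel harmony: no change.
Vowel deletion: no change.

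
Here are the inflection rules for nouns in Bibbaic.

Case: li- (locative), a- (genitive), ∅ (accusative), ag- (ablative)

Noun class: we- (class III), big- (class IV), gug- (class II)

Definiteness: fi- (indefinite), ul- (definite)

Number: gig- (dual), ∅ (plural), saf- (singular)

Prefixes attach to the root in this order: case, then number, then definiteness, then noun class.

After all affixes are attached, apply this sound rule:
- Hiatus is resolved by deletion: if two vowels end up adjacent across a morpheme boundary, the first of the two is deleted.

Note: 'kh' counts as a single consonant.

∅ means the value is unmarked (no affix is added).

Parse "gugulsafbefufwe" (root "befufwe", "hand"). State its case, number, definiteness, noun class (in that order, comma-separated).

accusative, singular, definite, class II

Segment: gug-ul-saf-befufwe.
case: ∅ → accusative.
number: saf- → singular.
definiteness: ul- → definite.
noun class: gug- → class II.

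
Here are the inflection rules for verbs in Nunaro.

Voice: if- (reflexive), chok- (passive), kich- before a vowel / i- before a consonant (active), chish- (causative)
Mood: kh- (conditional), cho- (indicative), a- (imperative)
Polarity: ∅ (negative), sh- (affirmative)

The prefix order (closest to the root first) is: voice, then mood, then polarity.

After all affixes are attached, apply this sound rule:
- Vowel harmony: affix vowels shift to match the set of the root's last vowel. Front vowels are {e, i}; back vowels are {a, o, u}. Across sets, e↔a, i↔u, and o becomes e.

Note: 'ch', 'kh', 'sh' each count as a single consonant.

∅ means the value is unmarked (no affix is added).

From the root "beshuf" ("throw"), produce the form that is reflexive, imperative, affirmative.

Attach voice reflexive if- → ifbeshuf.
Attach mood imperative a- → aifbeshuf.
Attach polarity affirmative sh- → shaifbeshuf.
Apply vowel harmony: shaifbeshuf → shaufbeshuf.

shaufbeshuf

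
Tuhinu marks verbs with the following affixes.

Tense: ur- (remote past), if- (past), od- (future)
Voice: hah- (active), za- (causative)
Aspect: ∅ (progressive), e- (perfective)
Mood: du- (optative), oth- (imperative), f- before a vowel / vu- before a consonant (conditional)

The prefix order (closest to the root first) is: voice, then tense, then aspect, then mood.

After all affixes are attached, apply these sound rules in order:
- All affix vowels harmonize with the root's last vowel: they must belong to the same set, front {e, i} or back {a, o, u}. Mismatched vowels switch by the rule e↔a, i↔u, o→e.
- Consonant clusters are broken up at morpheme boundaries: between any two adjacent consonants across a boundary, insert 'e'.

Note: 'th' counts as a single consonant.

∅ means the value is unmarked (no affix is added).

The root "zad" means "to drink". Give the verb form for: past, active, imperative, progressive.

othufehahezad

Attach voice active hah- → hahzad.
Attach tense past if- → ifhahzad.
aspect = progressive: zero marking, form stays ifhahzad.
Attach mood imperative oth- → othifhahzad.
Apply vowel harmony: othifhahzad → othufhahzad.
Apply epenthesis: othufhahzad → othufehahezad.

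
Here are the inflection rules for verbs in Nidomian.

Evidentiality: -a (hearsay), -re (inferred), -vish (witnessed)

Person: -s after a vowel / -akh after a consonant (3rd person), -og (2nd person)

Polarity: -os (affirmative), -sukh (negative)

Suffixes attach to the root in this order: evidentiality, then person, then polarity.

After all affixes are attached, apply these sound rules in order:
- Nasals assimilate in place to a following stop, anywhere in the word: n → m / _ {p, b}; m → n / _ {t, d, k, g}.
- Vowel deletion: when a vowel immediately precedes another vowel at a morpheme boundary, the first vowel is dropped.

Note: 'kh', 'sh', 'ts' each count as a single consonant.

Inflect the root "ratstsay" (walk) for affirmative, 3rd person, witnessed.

ratstsayvishakhos

Attach evidentiality witnessed -vish → ratstsayvish.
Attach person 3rd person -akh (after consonant 'sh') → ratstsayvishakh.
Attach polarity affirmative -os → ratstsayvishakhos.
Nasal assimilation: no change.
Vowel deletion: no change.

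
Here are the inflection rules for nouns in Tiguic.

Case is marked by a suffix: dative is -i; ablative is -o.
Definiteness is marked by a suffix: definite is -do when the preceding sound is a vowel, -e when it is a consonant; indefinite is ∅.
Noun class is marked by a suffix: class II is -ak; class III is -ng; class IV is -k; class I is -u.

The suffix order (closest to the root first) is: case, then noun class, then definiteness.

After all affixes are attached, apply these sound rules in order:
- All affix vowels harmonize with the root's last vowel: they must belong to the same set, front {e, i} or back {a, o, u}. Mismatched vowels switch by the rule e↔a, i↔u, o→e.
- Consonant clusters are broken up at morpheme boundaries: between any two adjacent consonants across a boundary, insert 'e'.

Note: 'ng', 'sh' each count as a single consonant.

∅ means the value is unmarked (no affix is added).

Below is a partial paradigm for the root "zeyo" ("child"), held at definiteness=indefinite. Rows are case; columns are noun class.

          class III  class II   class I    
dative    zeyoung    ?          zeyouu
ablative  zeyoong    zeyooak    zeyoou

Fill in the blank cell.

zeyouak

Attach case dative -i → zeyoi.
Attach noun class class II -ak → zeyoiak.
definiteness = indefinite: zero marking, form stays zeyoiak.
Apply vowel harmony: zeyoiak → zeyouak.
Epenthesis: no change.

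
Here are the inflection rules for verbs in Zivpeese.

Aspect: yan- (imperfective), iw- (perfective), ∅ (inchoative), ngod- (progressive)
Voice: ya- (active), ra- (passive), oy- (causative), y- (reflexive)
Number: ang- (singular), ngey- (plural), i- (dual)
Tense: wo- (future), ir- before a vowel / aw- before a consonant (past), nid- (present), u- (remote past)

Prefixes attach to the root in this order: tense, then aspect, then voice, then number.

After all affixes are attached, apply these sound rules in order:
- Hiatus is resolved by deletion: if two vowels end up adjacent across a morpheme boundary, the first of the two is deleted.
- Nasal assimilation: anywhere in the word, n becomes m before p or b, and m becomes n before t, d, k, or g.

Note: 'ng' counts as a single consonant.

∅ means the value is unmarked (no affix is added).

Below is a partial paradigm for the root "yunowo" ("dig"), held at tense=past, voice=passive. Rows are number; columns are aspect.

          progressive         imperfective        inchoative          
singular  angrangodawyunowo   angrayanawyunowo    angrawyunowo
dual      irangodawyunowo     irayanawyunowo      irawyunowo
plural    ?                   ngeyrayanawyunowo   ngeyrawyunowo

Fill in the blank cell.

ngeyrangodawyunowo

Attach tense past aw- (before consonant 'y') → awyunowo.
Attach aspect progressive ngod- → ngodawyunowo.
Attach voice passive ra- → rangodawyunowo.
Attach number plural ngey- → ngeyrangodawyunowo.
Vowel deletion: no change.
Nasal assimilation: no change.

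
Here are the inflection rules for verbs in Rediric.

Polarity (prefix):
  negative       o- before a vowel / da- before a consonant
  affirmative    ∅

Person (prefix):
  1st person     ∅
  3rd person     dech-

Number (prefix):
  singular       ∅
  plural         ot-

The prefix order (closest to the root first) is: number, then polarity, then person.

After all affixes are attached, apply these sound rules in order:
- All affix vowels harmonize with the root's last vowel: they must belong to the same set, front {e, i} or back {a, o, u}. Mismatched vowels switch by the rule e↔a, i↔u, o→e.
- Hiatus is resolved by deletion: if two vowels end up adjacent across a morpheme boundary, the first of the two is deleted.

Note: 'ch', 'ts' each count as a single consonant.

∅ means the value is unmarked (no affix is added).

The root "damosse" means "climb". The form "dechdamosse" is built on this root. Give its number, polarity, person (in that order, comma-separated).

Segment: dech-damosse.
number: ∅ → singular.
polarity: ∅ → affirmative.
person: dech- → 3rd person.

singular, affirmative, 3rd person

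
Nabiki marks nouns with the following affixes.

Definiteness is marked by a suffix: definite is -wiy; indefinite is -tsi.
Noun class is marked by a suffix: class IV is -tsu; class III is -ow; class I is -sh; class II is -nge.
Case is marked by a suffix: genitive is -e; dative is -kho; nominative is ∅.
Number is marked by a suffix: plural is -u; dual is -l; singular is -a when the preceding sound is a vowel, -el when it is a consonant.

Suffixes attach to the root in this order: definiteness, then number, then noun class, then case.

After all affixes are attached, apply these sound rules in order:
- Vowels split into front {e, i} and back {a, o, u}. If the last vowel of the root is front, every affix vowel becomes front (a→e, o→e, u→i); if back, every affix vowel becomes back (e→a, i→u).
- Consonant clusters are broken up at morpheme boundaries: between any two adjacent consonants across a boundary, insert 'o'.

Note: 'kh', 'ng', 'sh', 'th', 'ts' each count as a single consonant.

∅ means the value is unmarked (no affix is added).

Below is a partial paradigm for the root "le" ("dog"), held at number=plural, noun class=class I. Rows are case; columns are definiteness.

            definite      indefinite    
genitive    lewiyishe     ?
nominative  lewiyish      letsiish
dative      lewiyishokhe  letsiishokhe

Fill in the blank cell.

letsiishe

Attach definiteness indefinite -tsi → letsi.
Attach number plural -u → letsiu.
Attach noun class class I -sh → letsiush.
Attach case genitive -e → letsiushe.
Apply vowel harmony: letsiushe → letsiishe.
Epenthesis: no change.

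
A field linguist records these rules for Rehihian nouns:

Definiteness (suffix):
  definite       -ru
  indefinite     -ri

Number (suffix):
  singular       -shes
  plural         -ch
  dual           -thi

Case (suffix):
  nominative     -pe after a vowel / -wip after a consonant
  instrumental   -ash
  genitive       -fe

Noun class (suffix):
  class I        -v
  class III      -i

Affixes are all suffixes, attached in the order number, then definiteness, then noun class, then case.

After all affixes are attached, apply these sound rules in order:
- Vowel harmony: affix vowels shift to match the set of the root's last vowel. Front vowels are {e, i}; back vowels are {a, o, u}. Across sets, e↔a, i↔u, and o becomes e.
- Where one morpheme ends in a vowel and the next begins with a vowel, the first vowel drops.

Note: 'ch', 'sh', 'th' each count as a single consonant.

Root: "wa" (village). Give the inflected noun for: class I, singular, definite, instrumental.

washasruvash

Attach number singular -shes → washes.
Attach definiteness definite -ru → washesru.
Attach noun class class I -v → washesruv.
Attach case instrumental -ash → washesruvash.
Apply vowel harmony: washesruvash → washasruvash.
Vowel deletion: no change.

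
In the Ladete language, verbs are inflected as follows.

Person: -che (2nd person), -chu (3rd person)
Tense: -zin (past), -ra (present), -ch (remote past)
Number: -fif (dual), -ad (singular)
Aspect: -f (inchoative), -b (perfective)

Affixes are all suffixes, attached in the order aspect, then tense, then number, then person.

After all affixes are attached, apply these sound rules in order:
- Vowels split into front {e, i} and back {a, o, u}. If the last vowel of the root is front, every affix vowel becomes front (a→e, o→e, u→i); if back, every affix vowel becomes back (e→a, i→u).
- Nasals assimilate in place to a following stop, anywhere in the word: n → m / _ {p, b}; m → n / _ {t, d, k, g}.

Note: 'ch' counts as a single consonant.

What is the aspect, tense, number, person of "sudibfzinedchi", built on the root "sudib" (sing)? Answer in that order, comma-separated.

Segment: sudib-f-zin-ad-chu.
aspect: -f → inchoative.
tense: -zin → past.
number: -ad → singular.
person: -chu → 3rd person.

inchoative, past, singular, 3rd person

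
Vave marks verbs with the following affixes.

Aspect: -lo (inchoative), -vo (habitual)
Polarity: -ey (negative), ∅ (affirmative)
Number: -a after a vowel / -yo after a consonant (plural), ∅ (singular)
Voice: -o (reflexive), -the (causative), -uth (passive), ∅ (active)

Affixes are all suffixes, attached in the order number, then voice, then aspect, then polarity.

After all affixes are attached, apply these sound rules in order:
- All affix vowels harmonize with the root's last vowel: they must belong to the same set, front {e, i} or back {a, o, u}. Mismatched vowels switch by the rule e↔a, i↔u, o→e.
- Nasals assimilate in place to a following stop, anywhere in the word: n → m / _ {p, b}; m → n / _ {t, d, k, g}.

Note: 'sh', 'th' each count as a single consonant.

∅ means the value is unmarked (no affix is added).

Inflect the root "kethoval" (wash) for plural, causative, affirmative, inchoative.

kethovalyothalo

Attach number plural -yo (after consonant 'l') → kethovalyo.
Attach voice causative -the → kethovalyothe.
Attach aspect inchoative -lo → kethovalyothelo.
polarity = affirmative: zero marking, form stays kethovalyothelo.
Apply vowel harmony: kethovalyothelo → kethovalyothalo.
Nasal assimilation: no change.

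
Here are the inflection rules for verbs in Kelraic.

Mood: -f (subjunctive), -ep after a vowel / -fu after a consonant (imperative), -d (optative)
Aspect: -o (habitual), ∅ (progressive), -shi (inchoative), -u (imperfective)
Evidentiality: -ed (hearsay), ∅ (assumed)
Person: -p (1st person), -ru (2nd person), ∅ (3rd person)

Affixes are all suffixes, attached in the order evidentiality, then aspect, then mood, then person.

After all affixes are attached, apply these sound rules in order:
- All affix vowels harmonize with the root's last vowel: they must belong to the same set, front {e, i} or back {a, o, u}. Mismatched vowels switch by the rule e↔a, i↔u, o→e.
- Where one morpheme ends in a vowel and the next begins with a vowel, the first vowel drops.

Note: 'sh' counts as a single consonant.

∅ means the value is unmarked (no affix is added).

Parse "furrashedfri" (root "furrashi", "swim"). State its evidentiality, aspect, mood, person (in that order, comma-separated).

hearsay, progressive, subjunctive, 2nd person

Segment: furrashi-ed-f-ru.
evidentiality: -ed → hearsay.
aspect: ∅ → progressive.
mood: -f → subjunctive.
person: -ru → 2nd person.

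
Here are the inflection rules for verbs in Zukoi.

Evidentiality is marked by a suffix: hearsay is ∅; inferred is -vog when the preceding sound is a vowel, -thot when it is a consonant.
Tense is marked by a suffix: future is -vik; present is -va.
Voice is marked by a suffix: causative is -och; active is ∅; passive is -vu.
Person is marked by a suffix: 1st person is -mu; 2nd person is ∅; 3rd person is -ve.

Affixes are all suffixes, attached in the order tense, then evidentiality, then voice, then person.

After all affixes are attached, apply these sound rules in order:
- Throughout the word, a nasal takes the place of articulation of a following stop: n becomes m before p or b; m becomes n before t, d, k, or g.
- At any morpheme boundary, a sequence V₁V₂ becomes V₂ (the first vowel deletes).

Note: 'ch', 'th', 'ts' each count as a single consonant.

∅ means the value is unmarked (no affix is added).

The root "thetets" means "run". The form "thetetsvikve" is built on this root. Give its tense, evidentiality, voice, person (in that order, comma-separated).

Segment: thetets-vik-ve.
tense: -vik → future.
evidentiality: ∅ → hearsay.
voice: ∅ → active.
person: -ve → 3rd person.

future, hearsay, active, 3rd person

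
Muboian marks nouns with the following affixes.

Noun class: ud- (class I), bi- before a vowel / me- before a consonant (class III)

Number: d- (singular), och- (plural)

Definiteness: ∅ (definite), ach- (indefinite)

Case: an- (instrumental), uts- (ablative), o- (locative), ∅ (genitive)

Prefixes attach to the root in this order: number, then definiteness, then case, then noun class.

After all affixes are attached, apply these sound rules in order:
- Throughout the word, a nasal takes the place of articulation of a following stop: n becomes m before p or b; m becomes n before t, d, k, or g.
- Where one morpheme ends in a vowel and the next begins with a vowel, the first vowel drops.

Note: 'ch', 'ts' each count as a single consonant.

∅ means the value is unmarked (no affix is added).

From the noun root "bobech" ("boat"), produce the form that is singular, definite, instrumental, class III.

bandbobech

Attach number singular d- → dbobech.
definiteness = definite: zero marking, form stays dbobech.
Attach case instrumental an- → andbobech.
Attach noun class class III bi- (before vowel 'a') → biandbobech.
Nasal assimilation: no change.
Apply vowel deletion: biandbobech → bandbobech.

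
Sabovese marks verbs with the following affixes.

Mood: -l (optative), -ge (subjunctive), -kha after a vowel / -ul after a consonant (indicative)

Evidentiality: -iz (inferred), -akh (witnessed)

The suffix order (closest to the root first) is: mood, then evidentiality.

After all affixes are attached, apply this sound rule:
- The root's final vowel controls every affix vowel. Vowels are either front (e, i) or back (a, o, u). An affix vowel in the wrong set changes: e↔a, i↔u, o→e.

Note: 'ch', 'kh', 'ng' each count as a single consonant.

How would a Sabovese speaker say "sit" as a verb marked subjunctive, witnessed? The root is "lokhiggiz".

lokhiggizgeekh

Attach mood subjunctive -ge → lokhiggizge.
Attach evidentiality witnessed -akh → lokhiggizgeakh.
Apply vowel harmony: lokhiggizgeakh → lokhiggizgeekh.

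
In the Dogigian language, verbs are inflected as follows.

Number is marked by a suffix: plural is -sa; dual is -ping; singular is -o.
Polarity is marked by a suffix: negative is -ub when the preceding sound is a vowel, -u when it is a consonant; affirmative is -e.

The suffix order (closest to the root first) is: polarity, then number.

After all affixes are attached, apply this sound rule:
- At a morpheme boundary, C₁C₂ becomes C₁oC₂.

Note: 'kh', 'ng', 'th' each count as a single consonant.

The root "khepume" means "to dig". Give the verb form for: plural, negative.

Attach polarity negative -ub (after vowel 'e') → khepumeub.
Attach number plural -sa → khepumeubsa.
Apply epenthesis: khepumeubsa → khepumeubosa.

khepumeubosa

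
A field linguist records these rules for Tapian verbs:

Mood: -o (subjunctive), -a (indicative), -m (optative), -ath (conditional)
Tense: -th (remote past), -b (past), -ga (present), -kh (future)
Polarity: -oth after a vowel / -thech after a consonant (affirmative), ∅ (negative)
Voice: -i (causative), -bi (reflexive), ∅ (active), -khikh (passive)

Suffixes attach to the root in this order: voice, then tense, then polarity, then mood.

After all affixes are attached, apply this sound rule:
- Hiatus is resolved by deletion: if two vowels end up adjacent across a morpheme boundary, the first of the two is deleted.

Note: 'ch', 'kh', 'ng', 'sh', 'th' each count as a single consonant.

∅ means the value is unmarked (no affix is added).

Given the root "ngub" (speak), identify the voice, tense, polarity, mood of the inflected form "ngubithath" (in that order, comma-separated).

Segment: ngub-i-th-ath.
voice: -i → causative.
tense: -th → remote past.
polarity: ∅ → negative.
mood: -ath → conditional.

causative, remote past, negative, conditional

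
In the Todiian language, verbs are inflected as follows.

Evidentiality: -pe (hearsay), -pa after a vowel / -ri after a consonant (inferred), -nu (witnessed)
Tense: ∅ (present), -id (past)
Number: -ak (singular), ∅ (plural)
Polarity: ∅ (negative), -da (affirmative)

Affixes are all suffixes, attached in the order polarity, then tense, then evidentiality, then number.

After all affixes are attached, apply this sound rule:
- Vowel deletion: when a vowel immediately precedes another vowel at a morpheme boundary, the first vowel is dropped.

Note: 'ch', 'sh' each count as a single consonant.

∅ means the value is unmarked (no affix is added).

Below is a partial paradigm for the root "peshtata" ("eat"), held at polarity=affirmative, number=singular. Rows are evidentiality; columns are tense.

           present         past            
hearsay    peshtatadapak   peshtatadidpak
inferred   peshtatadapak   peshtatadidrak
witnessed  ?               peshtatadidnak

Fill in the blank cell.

peshtatadanak

Attach polarity affirmative -da → peshtatada.
tense = present: zero marking, form stays peshtatada.
Attach evidentiality witnessed -nu → peshtatadanu.
Attach number singular -ak → peshtatadanuak.
Apply vowel deletion: peshtatadanuak → peshtatadanak.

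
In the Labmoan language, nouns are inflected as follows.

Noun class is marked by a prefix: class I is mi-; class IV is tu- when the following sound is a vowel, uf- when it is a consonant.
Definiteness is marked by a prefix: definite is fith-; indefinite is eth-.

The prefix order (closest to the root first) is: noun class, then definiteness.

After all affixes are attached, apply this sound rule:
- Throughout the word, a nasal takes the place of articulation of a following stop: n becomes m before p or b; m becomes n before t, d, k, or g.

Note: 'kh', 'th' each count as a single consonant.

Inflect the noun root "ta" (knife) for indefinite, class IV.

ethufta

Attach noun class class IV uf- (before consonant 't') → ufta.
Attach definiteness indefinite eth- → ethufta.
Nasal assimilation: no change.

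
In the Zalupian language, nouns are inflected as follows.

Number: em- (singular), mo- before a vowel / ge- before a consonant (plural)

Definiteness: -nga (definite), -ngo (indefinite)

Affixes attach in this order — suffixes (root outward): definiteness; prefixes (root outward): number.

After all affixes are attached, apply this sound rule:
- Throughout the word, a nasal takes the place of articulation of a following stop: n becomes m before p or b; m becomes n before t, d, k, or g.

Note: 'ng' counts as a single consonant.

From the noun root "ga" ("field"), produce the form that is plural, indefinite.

Attach number plural ge- (before consonant 'g') → gega.
Attach definiteness indefinite -ngo → gegango.
Nasal assimilation: no change.

gegango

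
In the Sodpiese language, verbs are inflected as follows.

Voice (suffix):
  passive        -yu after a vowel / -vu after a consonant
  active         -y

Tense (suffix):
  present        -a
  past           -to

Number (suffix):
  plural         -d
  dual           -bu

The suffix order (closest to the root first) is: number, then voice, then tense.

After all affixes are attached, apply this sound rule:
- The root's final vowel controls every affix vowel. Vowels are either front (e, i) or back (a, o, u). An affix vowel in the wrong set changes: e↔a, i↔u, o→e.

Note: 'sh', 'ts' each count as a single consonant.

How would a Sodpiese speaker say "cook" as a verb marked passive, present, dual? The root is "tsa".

Attach number dual -bu → tsabu.
Attach voice passive -yu (after vowel 'u') → tsabuyu.
Attach tense present -a → tsabuyua.
Vowel harmony: no change.

tsabuyua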